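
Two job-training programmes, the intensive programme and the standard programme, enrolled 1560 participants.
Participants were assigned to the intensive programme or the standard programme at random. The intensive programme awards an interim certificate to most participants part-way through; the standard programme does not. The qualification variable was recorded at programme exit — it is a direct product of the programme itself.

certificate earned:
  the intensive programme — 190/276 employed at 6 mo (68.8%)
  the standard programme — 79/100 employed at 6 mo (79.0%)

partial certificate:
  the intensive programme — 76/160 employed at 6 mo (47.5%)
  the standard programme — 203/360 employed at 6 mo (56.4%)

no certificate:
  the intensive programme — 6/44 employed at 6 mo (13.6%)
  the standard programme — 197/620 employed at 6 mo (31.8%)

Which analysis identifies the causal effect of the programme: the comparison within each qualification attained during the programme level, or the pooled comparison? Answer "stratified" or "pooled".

pooled

The qualification attained during the programme-specific comparison favours the standard programme throughout, but the pooled figures favour the intensive programme. The question is whether to condition on qualification attained during the programme.
Qualification attained during the programme is downstream of the programme. One should not condition on a consequence of treatment, so the overall rates are the right comparison.
Pooled: the intensive programme 56.7% vs the standard programme 44.4%; the intensive programme is higher overall.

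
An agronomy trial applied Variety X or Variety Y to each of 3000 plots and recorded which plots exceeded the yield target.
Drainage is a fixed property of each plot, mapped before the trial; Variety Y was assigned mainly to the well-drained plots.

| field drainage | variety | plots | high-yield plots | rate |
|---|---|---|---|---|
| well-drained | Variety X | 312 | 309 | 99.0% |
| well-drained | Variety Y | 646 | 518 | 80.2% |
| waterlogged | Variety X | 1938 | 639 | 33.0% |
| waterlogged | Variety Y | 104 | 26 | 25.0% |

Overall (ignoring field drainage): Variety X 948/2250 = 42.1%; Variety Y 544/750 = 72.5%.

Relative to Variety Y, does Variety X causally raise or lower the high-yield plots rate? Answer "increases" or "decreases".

Variety X is higher inside every field drainage stratum but Variety Y is higher in aggregate. Whether to stratify depends on how field drainage relates to the variety.
The imbalance in field drainage arose from how plots were allocated, not from anything the variety did; and field drainage independently affects the outcome. The pooled gap is confounded — condition on field drainage.
Within each level — well-drained: 99.0% vs 80.2%; waterlogged: 33.0% vs 25.0% — Variety X is higher every time.

increases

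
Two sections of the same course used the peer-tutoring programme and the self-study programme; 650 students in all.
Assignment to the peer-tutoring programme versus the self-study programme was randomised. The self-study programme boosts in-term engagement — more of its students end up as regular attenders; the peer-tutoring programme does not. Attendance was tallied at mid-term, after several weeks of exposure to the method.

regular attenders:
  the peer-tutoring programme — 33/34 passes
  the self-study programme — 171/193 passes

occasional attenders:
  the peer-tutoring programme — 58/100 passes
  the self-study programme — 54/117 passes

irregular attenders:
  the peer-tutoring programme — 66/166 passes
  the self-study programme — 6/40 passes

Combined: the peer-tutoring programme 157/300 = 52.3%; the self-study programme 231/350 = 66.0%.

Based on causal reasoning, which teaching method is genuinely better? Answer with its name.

the self-study programme

Within every mid-term attendance level the peer-tutoring programme has the higher rate, yet pooled the self-study programme does — Simpson's reversal.
Mid-term attendance is downstream of the teaching method. One should not condition on a consequence of treatment, so the overall rates are the right comparison.
Pooled: the peer-tutoring programme 52.3% vs the self-study programme 66.0%; the self-study programme is higher overall.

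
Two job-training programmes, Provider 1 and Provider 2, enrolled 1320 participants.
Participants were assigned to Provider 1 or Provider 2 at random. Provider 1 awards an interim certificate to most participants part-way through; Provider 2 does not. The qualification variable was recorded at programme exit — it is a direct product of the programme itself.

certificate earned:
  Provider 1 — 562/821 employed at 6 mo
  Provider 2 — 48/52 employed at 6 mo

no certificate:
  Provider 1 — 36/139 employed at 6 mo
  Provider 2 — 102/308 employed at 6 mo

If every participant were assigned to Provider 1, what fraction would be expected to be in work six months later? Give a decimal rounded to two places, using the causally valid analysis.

The stratified and pooled comparisons disagree (Provider 2 wins within each qualification attained during the programme; Provider 1 wins overall), so the answer turns on the causal role of qualification attained during the programme.
Stratifying would compare programmes among participants the programmes themselves sorted into qualification attained during the programme groups — a form of selection on an intermediate. The unconditioned pooled rates give the total causal effect.
So P(outcome | do(Provider 1)) is just the pooled rate for Provider 1: 598/960 = 0.623.

0.62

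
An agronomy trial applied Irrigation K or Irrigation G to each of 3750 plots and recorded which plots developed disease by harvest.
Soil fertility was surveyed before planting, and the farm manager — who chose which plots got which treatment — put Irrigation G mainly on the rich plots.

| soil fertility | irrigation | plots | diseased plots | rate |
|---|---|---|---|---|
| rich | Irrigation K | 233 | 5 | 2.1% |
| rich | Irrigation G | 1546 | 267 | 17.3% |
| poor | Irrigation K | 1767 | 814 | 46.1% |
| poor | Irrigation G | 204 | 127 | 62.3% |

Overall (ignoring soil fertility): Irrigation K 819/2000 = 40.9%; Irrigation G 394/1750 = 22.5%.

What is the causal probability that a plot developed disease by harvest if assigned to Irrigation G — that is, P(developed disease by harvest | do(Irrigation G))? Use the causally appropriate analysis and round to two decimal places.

0.41

Since soil fertility is a pre-existing factor (not a product of the irrigation) and it affects the outcome on its own, it is a confounder. The stratified rates, not the pooled rate, identify the causal effect.
Standardising Irrigation G to the population soil fertility mix: 0.474·267/1546 + 0.526·127/204 = 0.409.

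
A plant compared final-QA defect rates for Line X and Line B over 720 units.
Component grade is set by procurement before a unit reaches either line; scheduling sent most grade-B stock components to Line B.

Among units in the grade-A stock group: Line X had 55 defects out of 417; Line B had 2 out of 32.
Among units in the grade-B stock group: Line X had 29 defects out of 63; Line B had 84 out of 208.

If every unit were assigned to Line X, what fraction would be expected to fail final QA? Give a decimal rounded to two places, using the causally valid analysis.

Nothing the line does changes component grade; the imbalance is an allocation artefact. With component grade also predicting the outcome, the pooled figure is confounded, and the within-stratum comparison is the causal one.
Standardising Line X to the population component grade mix: 0.624·55/417 + 0.376·29/63 = 0.256.

0.26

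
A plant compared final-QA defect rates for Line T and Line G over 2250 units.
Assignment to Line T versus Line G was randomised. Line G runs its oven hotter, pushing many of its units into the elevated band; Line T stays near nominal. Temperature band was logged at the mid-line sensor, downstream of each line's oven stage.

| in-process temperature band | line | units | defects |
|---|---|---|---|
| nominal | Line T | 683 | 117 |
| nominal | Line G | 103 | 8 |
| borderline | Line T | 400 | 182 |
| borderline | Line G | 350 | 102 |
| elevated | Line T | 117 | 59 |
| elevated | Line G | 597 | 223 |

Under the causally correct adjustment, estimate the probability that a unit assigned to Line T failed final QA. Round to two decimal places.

The stratified and pooled comparisons disagree (Line G wins within each in-process temperature band; Line T wins overall), so the answer turns on the causal role of in-process temperature band.
The distribution of in-process temperature band is itself part of what the line does — it is an intermediate outcome. Holding it fixed would remove that part of the effect; the total effect is the pooled difference.
So P(outcome | do(Line T)) is just the pooled rate for Line T: 358/1200 = 0.298.

0.30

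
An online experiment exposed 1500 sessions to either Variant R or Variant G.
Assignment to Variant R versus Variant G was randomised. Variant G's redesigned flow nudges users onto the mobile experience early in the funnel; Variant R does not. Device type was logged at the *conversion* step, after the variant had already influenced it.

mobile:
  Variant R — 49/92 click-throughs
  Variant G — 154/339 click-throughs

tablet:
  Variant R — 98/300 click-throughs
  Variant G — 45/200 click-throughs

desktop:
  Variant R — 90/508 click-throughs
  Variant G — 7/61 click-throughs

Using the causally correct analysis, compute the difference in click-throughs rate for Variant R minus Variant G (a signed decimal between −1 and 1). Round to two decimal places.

Variant R is higher inside every device type stratum but Variant G is higher in aggregate. Whether to stratify depends on how device type relates to the variant.
Stratifying would compare variants among sessions the variants themselves sorted into device type groups — a form of selection on an intermediate. The unconditioned pooled rates give the total causal effect.
The causal difference is the pooled difference: 0.263 − 0.343 = -0.080.

-0.08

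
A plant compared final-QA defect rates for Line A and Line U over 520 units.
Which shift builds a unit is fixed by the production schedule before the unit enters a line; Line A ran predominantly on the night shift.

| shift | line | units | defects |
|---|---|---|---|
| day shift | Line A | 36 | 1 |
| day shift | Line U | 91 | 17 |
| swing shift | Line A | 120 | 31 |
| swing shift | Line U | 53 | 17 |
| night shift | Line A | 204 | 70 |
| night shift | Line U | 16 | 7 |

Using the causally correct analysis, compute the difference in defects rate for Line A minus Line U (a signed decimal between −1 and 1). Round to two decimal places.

-0.10

Here shift is a common cause — it drives both which line a case falls under and the outcome. The crude comparison mixes populations; the stratum-specific rates are the causally relevant ones.
Adjusting over the population distribution of shift: 0.244·(0.028−0.187) + 0.333·(0.258−0.321) + 0.423·(0.343−0.438) = -0.100.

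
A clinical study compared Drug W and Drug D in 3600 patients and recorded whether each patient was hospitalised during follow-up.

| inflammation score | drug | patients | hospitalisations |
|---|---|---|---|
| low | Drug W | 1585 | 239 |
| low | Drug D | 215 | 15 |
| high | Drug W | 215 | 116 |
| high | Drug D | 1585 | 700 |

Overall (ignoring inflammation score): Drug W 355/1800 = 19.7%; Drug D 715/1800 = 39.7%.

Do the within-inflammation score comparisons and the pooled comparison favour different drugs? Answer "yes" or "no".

Within each inflammation score level (low 15.1% vs 7.0%; high 54.0% vs 44.2%), Drug D has the lower rate every time. Pooled: 19.7% vs 39.7% — Drug W has the lower rate overall. The two comparisons disagree.

yes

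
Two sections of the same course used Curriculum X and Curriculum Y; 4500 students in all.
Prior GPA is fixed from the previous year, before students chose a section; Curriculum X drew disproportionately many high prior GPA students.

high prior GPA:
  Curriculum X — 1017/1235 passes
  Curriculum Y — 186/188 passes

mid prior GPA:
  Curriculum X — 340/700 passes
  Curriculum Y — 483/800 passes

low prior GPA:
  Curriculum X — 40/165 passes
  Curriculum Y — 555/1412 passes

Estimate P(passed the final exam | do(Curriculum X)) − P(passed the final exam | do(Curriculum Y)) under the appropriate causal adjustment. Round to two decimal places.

-0.14

The prior GPA band-specific comparison favours Curriculum Y throughout, but the pooled figures favour Curriculum X. The question is whether to condition on prior GPA band.
Nothing the teaching method does changes prior GPA band; the imbalance is an allocation artefact. With prior GPA band also predicting the outcome, the pooled figure is confounded, and the within-stratum comparison is the causal one.
Adjusting over the population distribution of prior GPA band: 0.316·(0.823−0.989) + 0.333·(0.486−0.604) + 0.350·(0.242−0.393) = -0.145.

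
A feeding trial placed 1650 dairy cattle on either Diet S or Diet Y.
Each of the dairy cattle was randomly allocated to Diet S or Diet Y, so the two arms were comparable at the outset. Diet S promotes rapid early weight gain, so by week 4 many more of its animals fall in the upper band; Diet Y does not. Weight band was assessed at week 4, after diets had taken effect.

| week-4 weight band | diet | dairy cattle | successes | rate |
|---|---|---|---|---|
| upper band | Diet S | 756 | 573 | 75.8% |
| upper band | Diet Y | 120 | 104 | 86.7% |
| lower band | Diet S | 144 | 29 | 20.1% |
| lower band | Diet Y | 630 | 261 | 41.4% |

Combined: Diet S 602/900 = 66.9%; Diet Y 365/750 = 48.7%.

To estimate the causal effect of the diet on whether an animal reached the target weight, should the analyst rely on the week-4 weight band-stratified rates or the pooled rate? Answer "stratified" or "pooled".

Because the diet influences week-4 weight band, week-4 weight band is a post-treatment mediator, not a confounder. Stratifying on it would bias the estimate; the causal effect is the crude pooled difference.
Pooled: Diet S 66.9% vs Diet Y 48.7%; Diet S is higher overall.

pooled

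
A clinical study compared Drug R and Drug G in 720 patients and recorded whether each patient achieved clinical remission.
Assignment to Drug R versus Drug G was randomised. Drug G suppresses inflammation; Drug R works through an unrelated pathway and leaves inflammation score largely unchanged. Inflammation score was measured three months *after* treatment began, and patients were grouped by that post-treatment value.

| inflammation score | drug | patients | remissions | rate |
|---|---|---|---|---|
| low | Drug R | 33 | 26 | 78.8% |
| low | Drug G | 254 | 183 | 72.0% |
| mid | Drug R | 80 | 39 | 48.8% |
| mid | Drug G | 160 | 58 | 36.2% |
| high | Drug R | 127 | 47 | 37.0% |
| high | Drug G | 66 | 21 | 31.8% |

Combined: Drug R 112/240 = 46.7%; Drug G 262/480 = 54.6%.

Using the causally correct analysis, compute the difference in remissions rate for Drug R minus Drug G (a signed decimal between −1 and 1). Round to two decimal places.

The inflammation score-specific comparison favours Drug R throughout, but the pooled figures favour Drug G. The question is whether to condition on inflammation score.
Inflammation score lies on the pathway drug → inflammation score → outcome, so adjusting for it blocks the indirect effect. For the total causal effect of drug, use the unadjusted pooled rates.
The causal difference is the pooled difference: 0.467 − 0.546 = -0.079.

-0.08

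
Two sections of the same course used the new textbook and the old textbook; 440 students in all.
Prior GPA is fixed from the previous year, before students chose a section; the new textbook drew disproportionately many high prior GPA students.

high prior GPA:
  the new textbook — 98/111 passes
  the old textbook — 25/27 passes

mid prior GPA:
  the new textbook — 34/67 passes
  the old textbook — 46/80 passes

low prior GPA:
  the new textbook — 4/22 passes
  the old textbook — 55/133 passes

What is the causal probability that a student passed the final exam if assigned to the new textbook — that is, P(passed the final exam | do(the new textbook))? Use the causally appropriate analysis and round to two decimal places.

Prior GPA band is set before the teaching method has any effect — it is not caused by the teaching method — and it independently drives the outcome. That makes it a confounder, so the causal comparison is within prior GPA band levels.
Standardising the new textbook to the population prior GPA band mix: 0.314·98/111 + 0.334·34/67 + 0.352·4/22 = 0.510.

0.51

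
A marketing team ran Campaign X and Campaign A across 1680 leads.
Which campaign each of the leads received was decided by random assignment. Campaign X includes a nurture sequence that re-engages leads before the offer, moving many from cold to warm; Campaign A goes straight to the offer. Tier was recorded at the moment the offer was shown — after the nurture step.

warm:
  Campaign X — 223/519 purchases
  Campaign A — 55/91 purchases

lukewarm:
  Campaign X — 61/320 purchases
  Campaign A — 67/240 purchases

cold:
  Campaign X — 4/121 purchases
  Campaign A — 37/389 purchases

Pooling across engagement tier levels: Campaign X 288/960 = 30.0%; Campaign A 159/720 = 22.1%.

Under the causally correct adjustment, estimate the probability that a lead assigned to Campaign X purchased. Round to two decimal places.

Engagement tier here is a post-treatment variable shaped by the campaign; conditioning on it would introduce bias rather than remove it. The overall comparison is the causal one.
So P(outcome | do(Campaign X)) is just the pooled rate for Campaign X: 288/960 = 0.300.

0.30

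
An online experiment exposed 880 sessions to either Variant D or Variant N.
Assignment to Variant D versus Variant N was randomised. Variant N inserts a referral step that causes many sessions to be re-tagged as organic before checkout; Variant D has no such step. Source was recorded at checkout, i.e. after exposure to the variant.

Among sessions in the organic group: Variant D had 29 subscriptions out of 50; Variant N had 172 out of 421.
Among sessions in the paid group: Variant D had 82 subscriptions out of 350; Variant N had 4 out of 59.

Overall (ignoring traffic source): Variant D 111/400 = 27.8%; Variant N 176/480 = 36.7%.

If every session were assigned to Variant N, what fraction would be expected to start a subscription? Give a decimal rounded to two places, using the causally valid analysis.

The distribution of traffic source is itself part of what the variant does — it is an intermediate outcome. Holding it fixed would remove that part of the effect; the total effect is the pooled difference.
So P(outcome | do(Variant N)) is just the pooled rate for Variant N: 176/480 = 0.367.

0.37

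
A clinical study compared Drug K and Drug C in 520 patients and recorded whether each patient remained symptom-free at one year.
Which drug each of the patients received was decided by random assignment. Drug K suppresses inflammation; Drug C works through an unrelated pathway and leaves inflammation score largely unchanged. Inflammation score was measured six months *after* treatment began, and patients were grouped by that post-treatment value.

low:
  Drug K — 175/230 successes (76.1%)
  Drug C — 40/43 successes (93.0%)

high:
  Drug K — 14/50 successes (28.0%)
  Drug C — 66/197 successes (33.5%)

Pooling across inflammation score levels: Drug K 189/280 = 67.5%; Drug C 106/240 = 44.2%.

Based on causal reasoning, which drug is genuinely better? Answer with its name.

Drug K

Inflammation score is downstream of the drug. One should not condition on a consequence of treatment, so the overall rates are the right comparison.
Pooled: Drug K 67.5% vs Drug C 44.2%; Drug K is higher overall.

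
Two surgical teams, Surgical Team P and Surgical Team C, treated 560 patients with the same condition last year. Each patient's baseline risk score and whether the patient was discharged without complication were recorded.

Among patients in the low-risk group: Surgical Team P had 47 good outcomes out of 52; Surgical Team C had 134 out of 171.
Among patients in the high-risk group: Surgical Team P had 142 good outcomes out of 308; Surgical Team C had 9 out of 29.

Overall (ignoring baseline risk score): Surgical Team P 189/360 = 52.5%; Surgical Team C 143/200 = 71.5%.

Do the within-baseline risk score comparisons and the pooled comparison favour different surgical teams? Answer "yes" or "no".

Within each baseline risk score level (low-risk 90.4% vs 78.4%; high-risk 46.1% vs 31.0%), Surgical Team P has the higher rate every time. Pooled: 52.5% vs 71.5% — Surgical Team C has the higher rate overall. The two comparisons disagree.

yes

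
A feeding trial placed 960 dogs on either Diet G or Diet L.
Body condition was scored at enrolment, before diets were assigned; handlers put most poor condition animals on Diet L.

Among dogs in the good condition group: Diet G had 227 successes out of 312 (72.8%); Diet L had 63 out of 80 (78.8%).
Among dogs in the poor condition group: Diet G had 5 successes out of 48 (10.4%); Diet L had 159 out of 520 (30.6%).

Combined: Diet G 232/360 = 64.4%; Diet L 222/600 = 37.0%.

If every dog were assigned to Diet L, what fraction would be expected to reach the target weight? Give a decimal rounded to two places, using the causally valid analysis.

Diet L is higher inside every starting body condition stratum but Diet G is higher in aggregate. Whether to stratify depends on how starting body condition relates to the diet.
Since starting body condition is a pre-existing factor (not a product of the diet) and it affects the outcome on its own, it is a confounder. The stratified rates, not the pooled rate, identify the causal effect.
Standardising Diet L to the population starting body condition mix: 0.408·63/80 + 0.592·159/520 = 0.502.

0.50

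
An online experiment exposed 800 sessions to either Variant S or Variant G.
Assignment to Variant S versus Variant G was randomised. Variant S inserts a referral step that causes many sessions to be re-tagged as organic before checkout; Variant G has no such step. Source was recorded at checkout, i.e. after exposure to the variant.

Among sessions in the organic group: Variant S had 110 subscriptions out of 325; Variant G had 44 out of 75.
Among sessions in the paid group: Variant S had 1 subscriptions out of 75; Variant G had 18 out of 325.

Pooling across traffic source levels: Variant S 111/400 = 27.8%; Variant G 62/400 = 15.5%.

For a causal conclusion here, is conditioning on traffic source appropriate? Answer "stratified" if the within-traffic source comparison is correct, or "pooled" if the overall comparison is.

pooled

Variant G is higher inside every traffic source stratum but Variant S is higher in aggregate. Whether to stratify depends on how traffic source relates to the variant.
Traffic source is downstream of the variant. One should not condition on a consequence of treatment, so the overall rates are the right comparison.
Pooled: Variant S 27.8% vs Variant G 15.5%; Variant S is higher overall.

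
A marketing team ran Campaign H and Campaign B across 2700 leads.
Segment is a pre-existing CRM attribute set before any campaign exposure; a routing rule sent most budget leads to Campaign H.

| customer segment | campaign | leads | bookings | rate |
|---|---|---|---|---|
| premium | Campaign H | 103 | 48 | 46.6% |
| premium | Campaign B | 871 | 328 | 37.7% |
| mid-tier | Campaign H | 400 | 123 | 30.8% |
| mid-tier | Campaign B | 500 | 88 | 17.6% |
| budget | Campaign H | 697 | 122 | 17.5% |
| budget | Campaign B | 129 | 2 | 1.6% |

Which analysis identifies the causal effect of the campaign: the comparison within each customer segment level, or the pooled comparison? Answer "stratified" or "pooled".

stratified

Nothing the campaign does changes customer segment; the imbalance is an allocation artefact. With customer segment also predicting the outcome, the pooled figure is confounded, and the within-stratum comparison is the causal one.
Within each level — premium: 46.6% vs 37.7%; mid-tier: 30.8% vs 17.6%; budget: 17.5% vs 1.6% — Campaign H is higher every time.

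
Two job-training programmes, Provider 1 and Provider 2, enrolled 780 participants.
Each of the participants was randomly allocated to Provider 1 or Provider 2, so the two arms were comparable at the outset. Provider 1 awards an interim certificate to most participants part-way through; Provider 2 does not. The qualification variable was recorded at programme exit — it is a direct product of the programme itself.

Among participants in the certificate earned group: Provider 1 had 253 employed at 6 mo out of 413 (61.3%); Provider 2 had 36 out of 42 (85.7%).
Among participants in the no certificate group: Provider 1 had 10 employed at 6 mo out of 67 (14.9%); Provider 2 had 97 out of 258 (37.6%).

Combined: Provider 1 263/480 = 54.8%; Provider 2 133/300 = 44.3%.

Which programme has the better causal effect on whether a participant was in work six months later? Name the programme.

Provider 1

Because the programme influences qualification attained during the programme, qualification attained during the programme is a post-treatment mediator, not a confounder. Stratifying on it would bias the estimate; the causal effect is the crude pooled difference.
Pooled: Provider 1 54.8% vs Provider 2 44.3%; Provider 1 is higher overall.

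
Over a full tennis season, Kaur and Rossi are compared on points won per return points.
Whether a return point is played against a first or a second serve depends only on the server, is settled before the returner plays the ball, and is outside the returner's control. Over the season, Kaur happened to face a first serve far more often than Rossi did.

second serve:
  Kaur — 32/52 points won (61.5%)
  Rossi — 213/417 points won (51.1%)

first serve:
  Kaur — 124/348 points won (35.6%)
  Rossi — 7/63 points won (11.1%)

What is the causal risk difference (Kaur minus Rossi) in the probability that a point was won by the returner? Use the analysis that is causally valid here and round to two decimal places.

Serve type is set before the player has any effect — it is not caused by the player — and it independently drives the outcome. That makes it a confounder, so the causal comparison is within serve type levels.
Adjusting over the population distribution of serve type: 0.533·(0.615−0.511) + 0.467·(0.356−0.111) = +0.170.

+0.17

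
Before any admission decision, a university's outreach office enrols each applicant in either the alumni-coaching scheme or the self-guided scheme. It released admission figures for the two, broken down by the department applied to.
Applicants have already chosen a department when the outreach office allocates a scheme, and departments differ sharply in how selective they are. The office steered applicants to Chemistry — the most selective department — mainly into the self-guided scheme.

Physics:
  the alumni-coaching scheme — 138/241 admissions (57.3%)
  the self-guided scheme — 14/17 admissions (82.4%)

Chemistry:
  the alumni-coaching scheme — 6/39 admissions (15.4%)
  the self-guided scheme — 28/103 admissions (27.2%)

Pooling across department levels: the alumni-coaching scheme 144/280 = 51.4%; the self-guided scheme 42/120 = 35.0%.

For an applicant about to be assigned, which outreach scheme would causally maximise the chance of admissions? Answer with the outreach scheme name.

the self-guided scheme

Department is set before the outreach scheme has any effect — it is not caused by the outreach scheme — and it independently drives the outcome. That makes it a confounder, so the causal comparison is within department levels.
Within each level — Physics: 57.3% vs 82.4%; Chemistry: 15.4% vs 27.2% — the self-guided scheme is higher every time.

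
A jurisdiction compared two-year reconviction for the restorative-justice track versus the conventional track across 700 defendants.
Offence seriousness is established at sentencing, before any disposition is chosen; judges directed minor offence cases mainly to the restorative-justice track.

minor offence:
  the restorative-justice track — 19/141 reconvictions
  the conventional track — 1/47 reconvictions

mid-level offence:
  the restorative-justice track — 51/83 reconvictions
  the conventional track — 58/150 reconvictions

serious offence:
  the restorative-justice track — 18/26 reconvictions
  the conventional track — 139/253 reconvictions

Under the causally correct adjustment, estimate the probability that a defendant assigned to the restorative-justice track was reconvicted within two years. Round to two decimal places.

0.52

The offence seriousness-specific comparison favours the conventional track throughout, but the pooled figures favour the restorative-justice track. The question is whether to condition on offence seriousness.
Offence seriousness differs across dispositions for reasons unrelated to any effect of the disposition itself, and it separately predicts the outcome — a classic confounder. We must compare within offence seriousness levels.
Standardising the restorative-justice track to the population offence seriousness mix: 0.269·19/141 + 0.333·51/83 + 0.399·18/26 = 0.517.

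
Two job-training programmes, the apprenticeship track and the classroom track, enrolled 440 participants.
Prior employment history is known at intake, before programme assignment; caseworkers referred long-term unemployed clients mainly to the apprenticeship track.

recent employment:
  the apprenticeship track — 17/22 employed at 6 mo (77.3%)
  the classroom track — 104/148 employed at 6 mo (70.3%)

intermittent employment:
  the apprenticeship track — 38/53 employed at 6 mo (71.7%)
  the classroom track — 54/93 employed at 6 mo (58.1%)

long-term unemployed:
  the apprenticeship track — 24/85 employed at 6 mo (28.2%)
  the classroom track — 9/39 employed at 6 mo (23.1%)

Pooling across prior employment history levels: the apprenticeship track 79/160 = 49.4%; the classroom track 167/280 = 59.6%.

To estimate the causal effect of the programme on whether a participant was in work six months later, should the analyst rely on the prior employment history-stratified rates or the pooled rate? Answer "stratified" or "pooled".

Since prior employment history is a pre-existing factor (not a product of the programme) and it affects the outcome on its own, it is a confounder. The stratified rates, not the pooled rate, identify the causal effect.
Within each level — recent employment: 77.3% vs 70.3%; intermittent employment: 71.7% vs 58.1%; long-term unemployed: 28.2% vs 23.1% — the apprenticeship track is higher every time.

stratified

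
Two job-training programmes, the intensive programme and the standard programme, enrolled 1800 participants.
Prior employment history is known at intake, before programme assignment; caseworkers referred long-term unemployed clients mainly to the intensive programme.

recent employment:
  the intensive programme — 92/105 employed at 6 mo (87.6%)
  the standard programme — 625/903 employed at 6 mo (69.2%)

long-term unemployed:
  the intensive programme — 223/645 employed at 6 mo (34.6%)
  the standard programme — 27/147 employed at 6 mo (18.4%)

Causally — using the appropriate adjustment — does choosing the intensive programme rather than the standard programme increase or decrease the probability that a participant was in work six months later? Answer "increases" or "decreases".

The stratified and pooled comparisons disagree (the intensive programme wins within each prior employment history; the standard programme wins overall), so the answer turns on the causal role of prior employment history.
Prior employment history is set before the programme has any effect — it is not caused by the programme — and it independently drives the outcome. That makes it a confounder, so the causal comparison is within prior employment history levels.
Within each level — recent employment: 87.6% vs 69.2%; long-term unemployed: 34.6% vs 18.4% — the intensive programme is higher every time.

increases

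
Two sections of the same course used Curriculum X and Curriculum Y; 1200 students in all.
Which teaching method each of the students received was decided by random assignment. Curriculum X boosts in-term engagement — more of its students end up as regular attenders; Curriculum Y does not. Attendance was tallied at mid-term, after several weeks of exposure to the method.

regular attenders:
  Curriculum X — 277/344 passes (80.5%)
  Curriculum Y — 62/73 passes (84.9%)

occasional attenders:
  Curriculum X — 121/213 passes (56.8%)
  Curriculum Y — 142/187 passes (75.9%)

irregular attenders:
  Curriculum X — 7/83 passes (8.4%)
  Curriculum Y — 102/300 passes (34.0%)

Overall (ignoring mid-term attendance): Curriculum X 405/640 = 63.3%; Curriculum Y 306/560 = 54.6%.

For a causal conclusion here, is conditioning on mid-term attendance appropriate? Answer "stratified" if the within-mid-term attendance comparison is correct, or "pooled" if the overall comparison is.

pooled

The stratified and pooled comparisons disagree (Curriculum Y wins within each mid-term attendance; Curriculum X wins overall), so the answer turns on the causal role of mid-term attendance.
Stratifying would compare teaching methods among students the teaching methods themselves sorted into mid-term attendance groups — a form of selection on an intermediate. The unconditioned pooled rates give the total causal effect.
Pooled: Curriculum X 63.3% vs Curriculum Y 54.6%; Curriculum X is higher overall.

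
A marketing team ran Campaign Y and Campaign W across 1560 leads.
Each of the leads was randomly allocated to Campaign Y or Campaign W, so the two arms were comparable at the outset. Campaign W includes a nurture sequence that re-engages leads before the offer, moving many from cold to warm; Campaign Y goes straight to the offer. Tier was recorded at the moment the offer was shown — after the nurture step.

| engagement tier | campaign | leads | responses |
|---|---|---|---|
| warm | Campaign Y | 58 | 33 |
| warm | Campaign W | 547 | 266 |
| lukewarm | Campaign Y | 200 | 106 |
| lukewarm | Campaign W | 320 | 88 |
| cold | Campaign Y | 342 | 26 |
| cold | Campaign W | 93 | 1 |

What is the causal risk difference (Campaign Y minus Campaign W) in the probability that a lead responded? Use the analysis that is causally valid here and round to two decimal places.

Within every engagement tier level Campaign Y has the higher rate, yet pooled Campaign W does — Simpson's reversal.
Engagement tier is recorded after the campaign and is itself shifted by it — it sits on the causal path from campaign to outcome. Conditioning on a mediator would strip out part of the effect we want; the pooled comparison gives the total causal effect.
The causal difference is the pooled difference: 0.275 − 0.370 = -0.095.

-0.09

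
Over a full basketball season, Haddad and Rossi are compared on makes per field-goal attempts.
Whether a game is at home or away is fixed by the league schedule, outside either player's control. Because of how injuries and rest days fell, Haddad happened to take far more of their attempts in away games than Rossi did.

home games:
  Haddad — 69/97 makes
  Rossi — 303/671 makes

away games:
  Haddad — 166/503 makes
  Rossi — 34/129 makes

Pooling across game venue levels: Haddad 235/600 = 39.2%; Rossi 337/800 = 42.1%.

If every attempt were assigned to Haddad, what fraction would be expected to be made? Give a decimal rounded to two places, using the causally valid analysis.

The stratified and pooled comparisons disagree (Haddad wins within each game venue; Rossi wins overall), so the answer turns on the causal role of game venue.
The imbalance in game venue arose from how field-goal attempts were allocated, not from anything the player did; and game venue independently affects the outcome. The pooled gap is confounded — condition on game venue.
Standardising Haddad to the population game venue mix: 0.549·69/97 + 0.451·166/503 = 0.539.

0.54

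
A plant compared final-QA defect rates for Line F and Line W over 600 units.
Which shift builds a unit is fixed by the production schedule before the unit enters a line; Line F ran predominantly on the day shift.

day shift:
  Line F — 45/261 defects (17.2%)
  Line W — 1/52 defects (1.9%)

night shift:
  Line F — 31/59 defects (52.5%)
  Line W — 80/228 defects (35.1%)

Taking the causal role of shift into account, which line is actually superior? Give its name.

Line W

Line W is lower inside every shift stratum but Line F is lower in aggregate. Whether to stratify depends on how shift relates to the line.
The imbalance in shift arose from how units were allocated, not from anything the line did; and shift independently affects the outcome. The pooled gap is confounded — condition on shift.
Within each level — day shift: 17.2% vs 1.9%; night shift: 52.5% vs 35.1% — Line W is lower every time.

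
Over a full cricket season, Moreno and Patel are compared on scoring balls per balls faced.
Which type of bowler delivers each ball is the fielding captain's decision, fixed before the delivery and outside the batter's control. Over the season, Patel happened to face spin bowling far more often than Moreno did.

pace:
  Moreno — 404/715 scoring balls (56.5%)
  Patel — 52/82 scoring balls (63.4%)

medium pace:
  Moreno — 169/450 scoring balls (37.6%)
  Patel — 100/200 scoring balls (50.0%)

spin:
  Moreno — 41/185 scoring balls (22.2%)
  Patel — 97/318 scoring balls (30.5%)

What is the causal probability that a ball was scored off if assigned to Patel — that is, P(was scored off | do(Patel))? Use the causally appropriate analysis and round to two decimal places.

Patel is higher inside every bowling type stratum but Moreno is higher in aggregate. Whether to stratify depends on how bowling type relates to the player.
Here bowling type is a common cause — it drives both which player a case falls under and the outcome. The crude comparison mixes populations; the stratum-specific rates are the causally relevant ones.
Standardising Patel to the population bowling type mix: 0.409·52/82 + 0.333·100/200 + 0.258·97/318 = 0.505.

0.50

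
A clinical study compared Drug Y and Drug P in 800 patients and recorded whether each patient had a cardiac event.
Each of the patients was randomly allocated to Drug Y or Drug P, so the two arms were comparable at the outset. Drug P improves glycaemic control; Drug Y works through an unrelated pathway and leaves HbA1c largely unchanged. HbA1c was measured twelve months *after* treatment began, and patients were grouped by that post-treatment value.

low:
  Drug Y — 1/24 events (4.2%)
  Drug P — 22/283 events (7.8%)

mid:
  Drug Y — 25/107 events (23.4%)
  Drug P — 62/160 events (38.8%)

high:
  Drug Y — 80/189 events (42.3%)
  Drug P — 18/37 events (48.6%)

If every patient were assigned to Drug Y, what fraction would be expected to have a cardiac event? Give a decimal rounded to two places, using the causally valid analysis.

HbA1c is downstream of the drug. One should not condition on a consequence of treatment, so the overall rates are the right comparison.
So P(outcome | do(Drug Y)) is just the pooled rate for Drug Y: 106/320 = 0.331.

0.33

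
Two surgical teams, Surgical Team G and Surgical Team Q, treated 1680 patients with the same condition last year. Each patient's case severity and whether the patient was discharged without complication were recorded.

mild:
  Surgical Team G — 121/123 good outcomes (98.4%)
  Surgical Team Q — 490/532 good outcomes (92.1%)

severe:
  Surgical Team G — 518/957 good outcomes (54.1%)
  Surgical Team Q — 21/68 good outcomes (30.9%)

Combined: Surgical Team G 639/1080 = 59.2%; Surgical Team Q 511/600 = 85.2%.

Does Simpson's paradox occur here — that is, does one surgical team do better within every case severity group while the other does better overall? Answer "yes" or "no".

Within each case severity level (mild 98.4% vs 92.1%; severe 54.1% vs 30.9%), Surgical Team G has the higher rate every time. Pooled: 59.2% vs 85.2% — Surgical Team Q has the higher rate overall. The two comparisons disagree.

yes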